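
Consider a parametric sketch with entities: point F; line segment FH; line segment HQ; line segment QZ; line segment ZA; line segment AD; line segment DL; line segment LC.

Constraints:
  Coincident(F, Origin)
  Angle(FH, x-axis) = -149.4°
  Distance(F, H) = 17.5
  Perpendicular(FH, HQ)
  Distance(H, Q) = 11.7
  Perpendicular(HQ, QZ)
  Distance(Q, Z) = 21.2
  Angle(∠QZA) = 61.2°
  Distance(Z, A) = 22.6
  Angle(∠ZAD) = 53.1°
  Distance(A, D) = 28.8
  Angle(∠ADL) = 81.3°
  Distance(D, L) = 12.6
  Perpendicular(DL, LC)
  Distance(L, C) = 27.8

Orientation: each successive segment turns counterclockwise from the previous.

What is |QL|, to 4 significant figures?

14.46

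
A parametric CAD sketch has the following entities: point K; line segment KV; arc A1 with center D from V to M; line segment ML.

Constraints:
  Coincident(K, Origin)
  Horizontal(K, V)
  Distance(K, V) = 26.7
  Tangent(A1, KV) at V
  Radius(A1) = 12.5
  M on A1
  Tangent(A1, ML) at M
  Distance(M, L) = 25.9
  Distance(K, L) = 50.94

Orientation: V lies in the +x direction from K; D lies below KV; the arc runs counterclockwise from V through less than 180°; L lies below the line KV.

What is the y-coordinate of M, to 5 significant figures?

-19.249

K is at the origin; K and V share the same y with |KV| = 26.7 and V on the +x side, so V = (26.700, 0.0000). The tangent condition forces DV to be normal to KV, so D = V + (0, -12.5) = (26.700, -12.500). Since DM ⟂ ML (tangency), |DL| = √(12.5² + 25.9²) = 28.759 regardless of where M sits on A1. So L lies on both circle(K, 50.94) and circle(D, 28.759); the below-KV intersection is L = (30.163, -41.049). M is the foot of the tangent from L: M = (16.179, -19.249).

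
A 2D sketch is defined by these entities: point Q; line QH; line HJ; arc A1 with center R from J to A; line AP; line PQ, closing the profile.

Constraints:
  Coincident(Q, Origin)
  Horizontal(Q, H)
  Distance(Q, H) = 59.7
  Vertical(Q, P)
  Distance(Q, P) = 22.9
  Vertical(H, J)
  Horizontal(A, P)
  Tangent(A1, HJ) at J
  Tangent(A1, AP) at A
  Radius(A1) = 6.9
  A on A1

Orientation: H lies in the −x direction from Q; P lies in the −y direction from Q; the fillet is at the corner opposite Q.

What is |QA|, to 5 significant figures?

57.552

Q is at the origin; Q and H share the same y with |QH| = 59.7 and H on the −x side, so H = (-59.700, 0.0000). QP is vertical with |QP| = 22.9 and P on the −y side, so P = (0.0000, -22.900). The virtual corner opposite Q is at (-59.700, -22.900). The tangent condition forces RJ to be normal to HJ and the tangent condition forces RA to be normal to AP, with radius 6.9, so the center R sits 6.9 in from both sides at R = (-52.800, -16.000). That places the tangent points at J = (-59.700, -16.000) on HJ and A = (-52.800, -22.900) on AP. Then |QA| = |A − Q| = 57.552.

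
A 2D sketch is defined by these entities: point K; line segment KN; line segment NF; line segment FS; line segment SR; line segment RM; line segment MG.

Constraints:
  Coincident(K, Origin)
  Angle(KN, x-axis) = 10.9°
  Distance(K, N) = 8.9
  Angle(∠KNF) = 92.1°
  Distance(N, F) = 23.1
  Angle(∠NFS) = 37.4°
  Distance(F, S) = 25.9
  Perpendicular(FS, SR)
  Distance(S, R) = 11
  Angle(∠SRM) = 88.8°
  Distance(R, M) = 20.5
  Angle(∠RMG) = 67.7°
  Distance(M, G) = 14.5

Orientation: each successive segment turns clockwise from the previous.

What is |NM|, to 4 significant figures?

13.40

K is at the origin; KN runs at 10.9° with length 8.9, so N = (8.739, 1.683). ∠KNF = 92.1° gives NF at -77.00° from the x-axis; with |NF| = 23.1, F = (13.94, -20.82). ∠NFS = 37.4° gives FS at 140.4° from the x-axis; with |FS| = 25.9, S = (-6.020, -4.316). FS is perpendicular to SR, so SR runs at 50.40°; with |SR| = 11.0, R = (0.9912, 4.160). ∠SRM = 88.8° gives RM at -40.80° from the x-axis; with |RM| = 20.5, M = (16.51, -9.235). Then |NM| = |M − N| = 13.40.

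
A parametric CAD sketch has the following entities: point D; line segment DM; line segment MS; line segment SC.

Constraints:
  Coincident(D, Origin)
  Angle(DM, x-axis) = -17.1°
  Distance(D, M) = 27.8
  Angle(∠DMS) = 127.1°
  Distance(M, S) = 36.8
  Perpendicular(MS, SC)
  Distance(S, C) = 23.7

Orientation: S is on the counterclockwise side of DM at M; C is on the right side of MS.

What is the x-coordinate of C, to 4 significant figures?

70.28

∠DMS = 127.1°, so MS runs at -17.1° + (180° − 127.1°) = 35.80° from the x-axis; with |MS| = 36.8, S = M + 36.8·(cos 35.80°, sin 35.80°) = (56.42, 13.35). MS is perpendicular to SC; with |SC| = 23.7 on the right of MS, C = S + 23.7·(0.5850, -0.8111) = (70.28, -5.870). So C.x = 70.28.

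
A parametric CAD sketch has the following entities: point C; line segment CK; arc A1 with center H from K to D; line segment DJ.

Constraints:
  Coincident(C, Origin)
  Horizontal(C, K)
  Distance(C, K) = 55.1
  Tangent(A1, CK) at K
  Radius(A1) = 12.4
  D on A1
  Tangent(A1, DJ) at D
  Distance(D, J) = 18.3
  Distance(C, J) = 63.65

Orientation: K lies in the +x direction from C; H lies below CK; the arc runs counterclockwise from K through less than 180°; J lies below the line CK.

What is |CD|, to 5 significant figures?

48.108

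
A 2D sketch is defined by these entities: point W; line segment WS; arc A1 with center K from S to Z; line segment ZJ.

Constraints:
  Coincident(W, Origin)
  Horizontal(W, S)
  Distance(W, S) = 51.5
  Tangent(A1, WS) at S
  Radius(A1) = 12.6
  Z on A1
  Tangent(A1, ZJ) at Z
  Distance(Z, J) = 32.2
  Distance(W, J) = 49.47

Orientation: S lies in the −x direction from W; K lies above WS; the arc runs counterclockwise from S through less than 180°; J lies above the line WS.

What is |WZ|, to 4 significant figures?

40.46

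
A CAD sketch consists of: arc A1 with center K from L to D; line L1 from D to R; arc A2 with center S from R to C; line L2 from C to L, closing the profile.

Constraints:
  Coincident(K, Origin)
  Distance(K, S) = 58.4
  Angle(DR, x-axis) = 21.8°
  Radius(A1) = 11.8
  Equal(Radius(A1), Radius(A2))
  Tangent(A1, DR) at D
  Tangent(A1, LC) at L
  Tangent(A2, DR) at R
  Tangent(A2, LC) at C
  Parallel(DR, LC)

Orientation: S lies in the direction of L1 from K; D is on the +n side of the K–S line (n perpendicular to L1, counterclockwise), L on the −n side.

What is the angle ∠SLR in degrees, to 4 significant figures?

10.58°

The slot axis is L1's direction at 21.8°, so u = (cos 21.8°, sin 21.8°) = (0.9285, 0.3714) and n = (−sin 21.8°, cos 21.8°) = (-0.3714, 0.9285). K is at the origin and S lies 58.4 along u from K, so S = 58.4·u = (54.22, 21.69). Tangency of A1 to both parallel lines with radius 11.8 puts D and L at K ± 11.8·n: D = (-4.382, 10.96), L = (4.382, -10.96). Equal radii place R and C the same way about S: R = S + 11.8·n = (49.84, 32.64), C = S − 11.8·n = (58.61, 10.73). Then cos ∠SLR = LS·LR / (|LS||LR|), giving 10.58°.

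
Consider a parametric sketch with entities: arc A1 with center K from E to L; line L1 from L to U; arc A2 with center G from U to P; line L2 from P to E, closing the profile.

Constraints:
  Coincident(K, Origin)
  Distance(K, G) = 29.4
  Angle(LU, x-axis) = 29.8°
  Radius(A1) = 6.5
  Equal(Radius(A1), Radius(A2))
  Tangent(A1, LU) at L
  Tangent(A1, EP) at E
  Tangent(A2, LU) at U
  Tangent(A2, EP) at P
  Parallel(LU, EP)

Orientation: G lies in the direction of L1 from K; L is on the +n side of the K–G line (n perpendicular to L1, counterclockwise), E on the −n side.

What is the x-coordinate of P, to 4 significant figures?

28.74

The slot axis is L1's direction at 29.8°, so u = (cos 29.8°, sin 29.8°) = (0.8678, 0.4970) and n = (−sin 29.8°, cos 29.8°) = (-0.4970, 0.8678). K is at the origin and G lies 29.4 along u from K, so G = 29.4·u = (25.51, 14.61). Tangency of A1 to both parallel lines with radius 6.5 puts L and E at K ± 6.5·n: L = (-3.230, 5.640), E = (3.230, -5.640). Equal radii place U and P the same way about G: U = G + 6.5·n = (22.28, 20.25), P = G − 6.5·n = (28.74, 8.971). So P.x = 28.74.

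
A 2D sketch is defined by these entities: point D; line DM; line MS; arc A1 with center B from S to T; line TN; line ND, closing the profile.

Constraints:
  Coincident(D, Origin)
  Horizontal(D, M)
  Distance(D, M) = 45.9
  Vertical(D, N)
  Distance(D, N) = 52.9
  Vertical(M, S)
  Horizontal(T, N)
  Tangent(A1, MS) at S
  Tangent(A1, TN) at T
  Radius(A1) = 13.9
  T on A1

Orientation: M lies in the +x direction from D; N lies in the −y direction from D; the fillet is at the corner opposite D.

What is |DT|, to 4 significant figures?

61.83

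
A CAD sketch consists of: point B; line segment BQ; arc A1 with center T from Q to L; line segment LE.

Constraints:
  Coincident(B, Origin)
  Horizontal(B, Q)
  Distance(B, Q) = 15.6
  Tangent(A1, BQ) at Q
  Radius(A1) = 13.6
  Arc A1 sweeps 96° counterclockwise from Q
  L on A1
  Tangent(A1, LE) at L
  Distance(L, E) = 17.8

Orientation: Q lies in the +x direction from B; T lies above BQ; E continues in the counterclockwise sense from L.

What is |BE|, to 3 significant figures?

42.6

B is at the origin; BQ is horizontal with |BQ| = 15.6 and Q on the +x side, so Q = (15.6, 0.00). The tangent condition forces TQ to be normal to BQ, so T = Q + (0, 13.6) = (15.6, 13.6). On A1, Q sits at bearing -90° from T; a 96° counterclockwise sweep puts L at bearing 6°, so L = T + 13.6·(cos 6°, sin 6°) = (29.1, 15.0). The tangent condition forces TL to be normal to LE, so LE runs along (−sin 6°, cos 6°); with |LE| = 17.8, E = (27.3, 32.7). Then |BE| = |E − B| = 42.6.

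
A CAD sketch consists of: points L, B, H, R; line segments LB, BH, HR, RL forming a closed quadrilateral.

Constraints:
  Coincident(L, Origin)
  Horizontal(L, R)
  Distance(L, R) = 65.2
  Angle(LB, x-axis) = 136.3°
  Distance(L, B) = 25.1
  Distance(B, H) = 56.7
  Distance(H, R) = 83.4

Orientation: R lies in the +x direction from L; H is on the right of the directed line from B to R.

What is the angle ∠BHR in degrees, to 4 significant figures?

72.00°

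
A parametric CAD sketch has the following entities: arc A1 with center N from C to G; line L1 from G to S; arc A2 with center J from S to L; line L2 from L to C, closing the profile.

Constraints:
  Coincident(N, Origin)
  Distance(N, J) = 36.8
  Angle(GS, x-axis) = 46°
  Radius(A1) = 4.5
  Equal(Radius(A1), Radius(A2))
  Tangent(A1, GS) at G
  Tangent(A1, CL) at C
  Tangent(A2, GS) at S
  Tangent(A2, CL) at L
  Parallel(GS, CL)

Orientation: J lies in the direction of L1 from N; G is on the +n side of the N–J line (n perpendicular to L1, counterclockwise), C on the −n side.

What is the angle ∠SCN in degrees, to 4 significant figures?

76.26°

The slot axis is L1's direction at 46.0°, so u = (cos 46.0°, sin 46.0°) = (0.6947, 0.7193) and n = (−sin 46.0°, cos 46.0°) = (-0.7193, 0.6947). N is at the origin and J lies 36.8 along u from N, so J = 36.8·u = (25.56, 26.47). Tangency of A1 to both parallel lines with radius 4.5 puts G and C at N ± 4.5·n: G = (-3.237, 3.126), C = (3.237, -3.126). Equal radii place S and L the same way about J: S = J + 4.5·n = (22.33, 29.60), L = J − 4.5·n = (28.80, 23.35). Then cos ∠SCN = CS·CN / (|CS||CN|), giving 76.26°.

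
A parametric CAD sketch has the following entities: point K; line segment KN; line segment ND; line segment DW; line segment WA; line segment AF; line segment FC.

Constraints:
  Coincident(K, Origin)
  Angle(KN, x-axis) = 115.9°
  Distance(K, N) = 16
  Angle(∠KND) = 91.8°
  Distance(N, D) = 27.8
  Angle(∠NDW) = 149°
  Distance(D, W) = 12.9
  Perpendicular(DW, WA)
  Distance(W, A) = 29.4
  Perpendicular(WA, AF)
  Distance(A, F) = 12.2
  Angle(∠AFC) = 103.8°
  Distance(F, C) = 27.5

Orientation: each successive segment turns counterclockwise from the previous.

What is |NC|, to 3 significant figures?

21.4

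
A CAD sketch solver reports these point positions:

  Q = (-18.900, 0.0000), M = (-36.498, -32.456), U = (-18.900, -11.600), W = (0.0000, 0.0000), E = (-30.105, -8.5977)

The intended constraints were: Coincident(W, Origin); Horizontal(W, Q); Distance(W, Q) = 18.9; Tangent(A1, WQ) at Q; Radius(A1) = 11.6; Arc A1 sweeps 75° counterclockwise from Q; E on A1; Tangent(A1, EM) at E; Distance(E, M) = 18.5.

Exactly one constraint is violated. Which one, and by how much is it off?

Distance(E, M) = 18.5 — off by 6.20.

W = (0.00, 0.00) ✓; W.y = 0.00, Q.y = 0.00 ✓; |WQ| = 18.90 ✓; ∠(UQ, QW) = 90.00° ✓; |UQ| = 11.60 ✓; bearing(U→E) − bearing(U→Q) = 75.00° ✓; |UE| = 11.60 ✓; ∠(UE, EM) = 90.00° ✓; |EM| = 24.70 ✗.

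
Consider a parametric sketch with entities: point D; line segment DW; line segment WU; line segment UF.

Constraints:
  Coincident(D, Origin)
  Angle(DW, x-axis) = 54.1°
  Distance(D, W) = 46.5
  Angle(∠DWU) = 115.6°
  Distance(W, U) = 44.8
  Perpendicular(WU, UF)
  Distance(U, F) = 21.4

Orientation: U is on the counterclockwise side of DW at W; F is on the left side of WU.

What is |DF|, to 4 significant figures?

68.06

∠DWU = 115.6°, so WU runs at 54.1° + (180° − 115.6°) = 118.5° from the x-axis; with |WU| = 44.8, U = W + 44.8·(cos 118.5°, sin 118.5°) = (5.890, 77.04). WU ⟂ UF; with |UF| = 21.4 on the left of WU, F = U + 21.4·(-0.8788, -0.4772) = (-12.92, 66.83). Then |DF| = |F − D| = 68.06.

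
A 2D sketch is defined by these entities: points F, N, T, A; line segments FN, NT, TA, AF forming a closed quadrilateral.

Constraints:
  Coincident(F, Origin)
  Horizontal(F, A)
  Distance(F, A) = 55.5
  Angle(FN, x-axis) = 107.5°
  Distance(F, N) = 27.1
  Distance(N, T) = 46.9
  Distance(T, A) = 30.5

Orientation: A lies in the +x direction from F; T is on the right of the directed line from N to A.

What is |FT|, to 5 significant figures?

26.553

F is at the origin; FA is horizontal with |FA| = 55.5 and A in +x, so A = (55.5, 0). FN runs at 107.5° with |FN| = 27.1, so N = (-8.1491, 25.846). T is determined by |NT| = 46.9 and |TA| = 30.5 together: it lies at the intersection of circle(N, 46.9) and circle(A, 30.5). With |NA| = 68.697, the foot of the radical line on NA is 43.587 from N and the perpendicular offset is √(46.9² − 43.587²) = 17.314. Taking the right-of-NA solution: T = (25.722, -6.5948).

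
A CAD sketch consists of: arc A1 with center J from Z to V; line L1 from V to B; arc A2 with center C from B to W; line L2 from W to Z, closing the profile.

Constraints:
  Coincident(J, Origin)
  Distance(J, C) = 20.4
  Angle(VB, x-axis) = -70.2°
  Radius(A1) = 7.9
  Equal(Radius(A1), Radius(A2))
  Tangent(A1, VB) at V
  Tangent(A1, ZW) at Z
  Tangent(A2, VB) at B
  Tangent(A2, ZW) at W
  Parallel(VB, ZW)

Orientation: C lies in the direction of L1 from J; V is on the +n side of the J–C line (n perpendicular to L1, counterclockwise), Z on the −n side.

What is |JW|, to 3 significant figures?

21.9

Tangency of A1 to both parallel lines with radius 7.9 puts V and Z at J ± 7.9·n: V = (7.43, 2.68), Z = (-7.43, -2.68). Equal radii place B and W the same way about C: B = C + 7.9·n = (14.3, -16.5), W = C − 7.9·n = (-0.523, -21.9). Then |JW| = |W − J| = 21.9.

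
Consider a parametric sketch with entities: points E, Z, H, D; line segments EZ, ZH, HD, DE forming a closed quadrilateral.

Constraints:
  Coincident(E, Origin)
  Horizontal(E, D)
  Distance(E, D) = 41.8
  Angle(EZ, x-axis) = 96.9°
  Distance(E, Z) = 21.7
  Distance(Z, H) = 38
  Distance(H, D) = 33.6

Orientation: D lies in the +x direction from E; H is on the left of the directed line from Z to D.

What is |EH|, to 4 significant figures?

46.93

Checks: E.y = 0.00, D.y = 0.00 ✓; |ZH| = 38.00 ✓; |HD| = 33.60 ✓.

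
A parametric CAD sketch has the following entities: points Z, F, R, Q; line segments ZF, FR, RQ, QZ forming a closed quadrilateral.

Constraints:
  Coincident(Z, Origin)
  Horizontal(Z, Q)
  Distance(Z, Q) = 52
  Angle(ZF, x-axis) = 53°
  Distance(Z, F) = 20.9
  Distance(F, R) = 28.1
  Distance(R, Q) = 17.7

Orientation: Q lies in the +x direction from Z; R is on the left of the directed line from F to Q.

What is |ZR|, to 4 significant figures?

42.66

Checks: |FR| = 28.10 ✓; |RQ| = 17.70 ✓.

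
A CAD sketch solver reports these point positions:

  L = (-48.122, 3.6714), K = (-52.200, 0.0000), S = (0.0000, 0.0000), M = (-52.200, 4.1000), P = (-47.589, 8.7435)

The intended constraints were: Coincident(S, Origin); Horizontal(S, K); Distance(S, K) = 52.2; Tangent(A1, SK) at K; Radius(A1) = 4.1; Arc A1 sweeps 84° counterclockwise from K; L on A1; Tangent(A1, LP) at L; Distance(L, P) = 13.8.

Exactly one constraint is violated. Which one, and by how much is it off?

Distance(L, P) = 13.8 — off by 8.70.

S = (0.00, 0.00) ✓; S.y = 0.00, K.y = 0.00 ✓; |SK| = 52.20 ✓; ∠(MK, KS) = 90.00° ✓; |MK| = 4.100 ✓; bearing(M→L) − bearing(M→K) = 84.00° ✓; |ML| = 4.100 ✓; ∠(ML, LP) = 90.00° ✓; |LP| = 5.100 ✗.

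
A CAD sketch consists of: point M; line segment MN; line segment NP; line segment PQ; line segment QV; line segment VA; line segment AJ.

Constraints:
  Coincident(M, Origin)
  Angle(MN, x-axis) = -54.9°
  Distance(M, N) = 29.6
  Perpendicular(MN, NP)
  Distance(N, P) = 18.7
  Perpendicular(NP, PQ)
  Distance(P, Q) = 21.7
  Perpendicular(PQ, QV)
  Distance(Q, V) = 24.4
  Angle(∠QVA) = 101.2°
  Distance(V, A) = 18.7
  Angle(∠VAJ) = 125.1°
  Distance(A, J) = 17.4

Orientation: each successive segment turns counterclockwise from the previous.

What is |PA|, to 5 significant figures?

28.232

M is at the origin; MN runs at -54.9° with length 29.6, so N = (17.020, -24.217). MN ⟂ NP, so NP runs at 35.100°; with |NP| = 18.7, P = (32.320, -13.465). NP ⟂ PQ, so PQ runs at 125.10°; with |PQ| = 21.7, Q = (19.842, 4.2892). The perpendicularity gives QV at right angles to PQ, so QV runs at -144.90°; with |QV| = 24.4, V = (-0.12091, -9.7409). ∠QVA = 101.2° gives VA at -66.100° from the x-axis; with |VA| = 18.7, A = (7.4552, -26.837). Then |PA| = |A − P| = 28.232.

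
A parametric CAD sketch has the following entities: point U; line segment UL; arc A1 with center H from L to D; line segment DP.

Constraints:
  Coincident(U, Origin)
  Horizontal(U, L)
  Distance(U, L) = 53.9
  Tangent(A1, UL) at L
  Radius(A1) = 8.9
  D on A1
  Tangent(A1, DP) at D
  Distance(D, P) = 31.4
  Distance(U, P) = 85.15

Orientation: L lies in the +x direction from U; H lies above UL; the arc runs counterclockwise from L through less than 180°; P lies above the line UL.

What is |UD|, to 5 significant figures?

60.942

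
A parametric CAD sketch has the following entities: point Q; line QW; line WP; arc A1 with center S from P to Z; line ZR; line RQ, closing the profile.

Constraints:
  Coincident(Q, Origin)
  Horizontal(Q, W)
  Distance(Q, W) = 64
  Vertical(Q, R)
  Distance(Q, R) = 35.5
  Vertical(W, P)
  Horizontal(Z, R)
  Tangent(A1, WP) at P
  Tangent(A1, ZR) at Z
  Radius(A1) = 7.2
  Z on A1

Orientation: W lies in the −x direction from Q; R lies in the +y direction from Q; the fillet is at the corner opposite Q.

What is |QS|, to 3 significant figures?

63.5

Q is at the origin; Q and W share the same y with |QW| = 64.0 and W on the −x side, so W = (-64.0, 0.00). Q and R share the same x with |QR| = 35.5 and R on the +y side, so R = (0.00, 35.5). The virtual corner opposite Q is at (-64.0, 35.5). A1 meets WP tangentially, so SP is at right angles to WP and since A1 is tangent to ZR there, SZ ⟂ ZR, with radius 7.2, so the center S sits 7.2 in from both sides at S = (-56.8, 28.3). Then |QS| = |S − Q| = 63.5.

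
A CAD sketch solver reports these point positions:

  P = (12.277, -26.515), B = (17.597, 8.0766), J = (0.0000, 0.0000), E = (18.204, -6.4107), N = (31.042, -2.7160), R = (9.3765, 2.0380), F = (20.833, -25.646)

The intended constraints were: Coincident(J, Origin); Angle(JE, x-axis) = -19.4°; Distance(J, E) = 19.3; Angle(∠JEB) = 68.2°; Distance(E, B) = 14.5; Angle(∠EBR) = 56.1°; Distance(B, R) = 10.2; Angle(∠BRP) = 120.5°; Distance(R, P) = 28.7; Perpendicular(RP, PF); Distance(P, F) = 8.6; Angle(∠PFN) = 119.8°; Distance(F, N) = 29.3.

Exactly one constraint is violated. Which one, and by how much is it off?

Distance(F, N) = 29.3 — off by 4.20.

J = (0.00, 0.00) ✓; JE at -19.40° ✓; |JE| = 19.30 ✓; ∠JEB = 68.20° ✓; |EB| = 14.50 ✓; ∠EBR = 56.10° ✓; |BR| = 10.20 ✓; ∠BRP = 120.5° ✓; |RP| = 28.70 ✓; ∠(RP, PF) = 90.00° ✓; |PF| = 8.600 ✓; ∠PFN = 119.8° ✓; |FN| = 25.10 ✗.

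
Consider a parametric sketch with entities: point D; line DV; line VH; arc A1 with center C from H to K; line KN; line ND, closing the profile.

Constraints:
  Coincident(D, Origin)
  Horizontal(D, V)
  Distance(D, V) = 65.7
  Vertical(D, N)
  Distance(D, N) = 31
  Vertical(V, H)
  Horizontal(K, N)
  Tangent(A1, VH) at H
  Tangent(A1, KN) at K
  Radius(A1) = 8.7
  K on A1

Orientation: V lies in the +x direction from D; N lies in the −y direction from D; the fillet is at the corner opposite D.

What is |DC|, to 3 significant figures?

61.2

D is at the origin; D and V share the same y with |DV| = 65.7 and V on the +x side, so V = (65.7, 0.00). DN is vertical with |DN| = 31.0 and N on the −y side, so N = (0.00, -31.0). The virtual corner opposite D is at (65.7, -31.0). Tangency of A1 to VH means the radius CH is perpendicular to VH and the tangent condition forces CK to be normal to KN, with radius 8.7, so the center C sits 8.7 in from both sides at C = (57.0, -22.3). Then |DC| = |C − D| = 61.2.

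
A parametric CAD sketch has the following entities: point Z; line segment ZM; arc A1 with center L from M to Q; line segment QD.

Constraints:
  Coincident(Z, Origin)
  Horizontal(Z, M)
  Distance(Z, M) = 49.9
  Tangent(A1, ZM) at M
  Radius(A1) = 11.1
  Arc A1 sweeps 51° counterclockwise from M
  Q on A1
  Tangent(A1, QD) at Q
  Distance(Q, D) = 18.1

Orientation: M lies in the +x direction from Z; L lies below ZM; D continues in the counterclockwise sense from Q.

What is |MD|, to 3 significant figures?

27.0

On A1, M sits at bearing 90° from L; a 51° counterclockwise sweep puts Q at bearing 141°, so Q = L + 11.1·(cos 141°, sin 141°) = (41.3, -4.11). A1 meets QD tangentially, so LQ is at right angles to QD, so QD runs along (−sin 141°, cos 141°); with |QD| = 18.1, D = (29.9, -18.2). Then |MD| = |D − M| = 27.0.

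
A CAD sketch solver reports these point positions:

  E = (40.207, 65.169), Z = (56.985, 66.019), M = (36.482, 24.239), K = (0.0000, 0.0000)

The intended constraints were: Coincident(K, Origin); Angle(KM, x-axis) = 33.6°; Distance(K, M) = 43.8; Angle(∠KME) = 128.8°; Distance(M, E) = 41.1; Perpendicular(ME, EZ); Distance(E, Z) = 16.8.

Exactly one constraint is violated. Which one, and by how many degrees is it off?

Perpendicular(ME, EZ) — off by 8.10°.

K = (0.00, 0.00) ✓; KM at 33.60° ✓; |KM| = 43.80 ✓; ∠KME = 128.8° ✓; |ME| = 41.10 ✓; ∠(ME, EZ) = 81.90° ✗; |EZ| = 16.80 ✓.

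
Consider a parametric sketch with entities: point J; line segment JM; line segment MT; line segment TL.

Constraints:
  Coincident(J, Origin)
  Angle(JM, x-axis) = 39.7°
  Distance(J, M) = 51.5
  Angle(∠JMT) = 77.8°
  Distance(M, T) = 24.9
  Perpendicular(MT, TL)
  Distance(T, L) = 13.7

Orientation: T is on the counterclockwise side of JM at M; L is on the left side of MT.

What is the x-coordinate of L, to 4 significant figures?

11.58

J is at the origin; JM runs at 39.7° with length 51.5, so M = 51.5·(cos 39.7°, sin 39.7°) = (39.62, 32.90). ∠JMT = 77.8°, so MT runs at 39.7° + (180° − 77.8°) = 141.9° from the x-axis; with |MT| = 24.9, T = M + 24.9·(cos 141.9°, sin 141.9°) = (20.03, 48.26). The perpendicularity gives TL at right angles to MT; with |TL| = 13.7 on the left of MT, L = T + 13.7·(-0.6170, -0.7869) = (11.58, 37.48). So L.x = 11.58.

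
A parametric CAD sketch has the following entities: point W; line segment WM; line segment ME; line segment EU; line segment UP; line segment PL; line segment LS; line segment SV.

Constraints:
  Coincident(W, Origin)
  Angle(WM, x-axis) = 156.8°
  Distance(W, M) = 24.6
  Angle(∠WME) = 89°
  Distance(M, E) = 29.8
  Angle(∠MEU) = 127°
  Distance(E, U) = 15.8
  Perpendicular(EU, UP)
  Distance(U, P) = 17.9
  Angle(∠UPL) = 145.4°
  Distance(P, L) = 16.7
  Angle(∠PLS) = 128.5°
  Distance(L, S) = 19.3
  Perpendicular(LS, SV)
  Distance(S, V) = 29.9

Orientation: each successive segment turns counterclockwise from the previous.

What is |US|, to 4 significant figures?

43.73

W is at the origin; WM runs at 156.8° with length 24.6, so M = (-22.61, 9.691). ∠WME = 89.0° gives ME at -112.2° from the x-axis; with |ME| = 29.8, E = (-33.87, -17.90). ∠MEU = 127.0° gives EU at -59.20° from the x-axis; with |EU| = 15.8, U = (-25.78, -31.47). The perpendicularity gives UP at right angles to EU, so UP runs at 30.80°; with |UP| = 17.9, P = (-10.40, -22.31). ∠UPL = 145.4° gives PL at 65.40° from the x-axis; with |PL| = 16.7, L = (-3.453, -7.122). ∠PLS = 128.5° gives LS at 116.9° from the x-axis; with |LS| = 19.3, S = (-12.18, 10.09). Then |US| = |S − U| = 43.73.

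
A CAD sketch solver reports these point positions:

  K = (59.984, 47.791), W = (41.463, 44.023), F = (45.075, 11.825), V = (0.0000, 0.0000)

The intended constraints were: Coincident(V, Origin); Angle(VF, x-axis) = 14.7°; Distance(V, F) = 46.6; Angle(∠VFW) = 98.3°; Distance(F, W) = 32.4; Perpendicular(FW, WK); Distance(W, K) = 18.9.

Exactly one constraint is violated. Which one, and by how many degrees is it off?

Perpendicular(FW, WK) — off by 5.10°.

V = (0.00, 0.00) ✓; VF at 14.70° ✓; |VF| = 46.60 ✓; ∠VFW = 98.30° ✓; |FW| = 32.40 ✓; ∠(FW, WK) = 84.90° ✗; |WK| = 18.90 ✓.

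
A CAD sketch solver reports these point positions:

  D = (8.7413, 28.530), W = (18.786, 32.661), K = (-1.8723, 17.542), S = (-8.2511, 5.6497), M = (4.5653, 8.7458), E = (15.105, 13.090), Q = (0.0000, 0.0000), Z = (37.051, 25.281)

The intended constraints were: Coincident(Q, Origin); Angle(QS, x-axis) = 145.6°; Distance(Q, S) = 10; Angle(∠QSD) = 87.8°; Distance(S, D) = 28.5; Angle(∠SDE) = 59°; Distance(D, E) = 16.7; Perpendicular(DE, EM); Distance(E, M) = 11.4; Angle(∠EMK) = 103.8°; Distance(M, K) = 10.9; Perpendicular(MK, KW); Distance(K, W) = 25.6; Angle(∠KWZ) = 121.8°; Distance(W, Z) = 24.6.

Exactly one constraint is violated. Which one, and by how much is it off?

Distance(W, Z) = 24.6 — off by 4.90.

Q = (0.00, 0.00) ✓; QS at 145.6° ✓; |QS| = 10.00 ✓; ∠QSD = 87.80° ✓; |SD| = 28.50 ✓; ∠SDE = 59.00° ✓; |DE| = 16.70 ✓; ∠(DE, EM) = 90.00° ✓; |EM| = 11.40 ✓; ∠EMK = 103.8° ✓; |MK| = 10.90 ✓; ∠(MK, KW) = 90.00° ✓; |KW| = 25.60 ✓; ∠KWZ = 121.8° ✓; |WZ| = 19.70 ✗.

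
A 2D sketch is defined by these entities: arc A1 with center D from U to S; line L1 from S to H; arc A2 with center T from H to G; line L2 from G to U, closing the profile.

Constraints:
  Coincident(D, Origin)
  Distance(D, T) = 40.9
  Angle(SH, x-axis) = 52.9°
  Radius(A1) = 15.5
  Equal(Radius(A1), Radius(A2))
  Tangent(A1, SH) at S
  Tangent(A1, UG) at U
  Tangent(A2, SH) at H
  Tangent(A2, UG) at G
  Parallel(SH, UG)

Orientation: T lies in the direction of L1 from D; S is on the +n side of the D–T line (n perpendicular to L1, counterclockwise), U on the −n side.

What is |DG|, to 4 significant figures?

43.74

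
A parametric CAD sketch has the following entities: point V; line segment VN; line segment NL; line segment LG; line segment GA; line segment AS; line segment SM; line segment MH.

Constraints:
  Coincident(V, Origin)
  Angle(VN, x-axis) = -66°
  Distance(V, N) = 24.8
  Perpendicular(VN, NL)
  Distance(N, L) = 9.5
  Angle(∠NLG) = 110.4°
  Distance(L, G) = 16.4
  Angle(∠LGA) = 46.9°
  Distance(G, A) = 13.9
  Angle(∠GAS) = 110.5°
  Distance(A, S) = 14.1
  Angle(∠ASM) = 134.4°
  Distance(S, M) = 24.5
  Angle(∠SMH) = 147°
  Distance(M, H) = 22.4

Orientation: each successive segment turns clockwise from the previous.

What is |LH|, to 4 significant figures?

41.44

∠ASM = 134.4° gives SM at -113.8° from the x-axis; with |SM| = 24.5, M = (-0.8202, -50.00). ∠SMH = 147.0° gives MH at -146.8° from the x-axis; with |MH| = 22.4, H = (-19.56, -62.26). Then |LH| = |H − L| = 41.44.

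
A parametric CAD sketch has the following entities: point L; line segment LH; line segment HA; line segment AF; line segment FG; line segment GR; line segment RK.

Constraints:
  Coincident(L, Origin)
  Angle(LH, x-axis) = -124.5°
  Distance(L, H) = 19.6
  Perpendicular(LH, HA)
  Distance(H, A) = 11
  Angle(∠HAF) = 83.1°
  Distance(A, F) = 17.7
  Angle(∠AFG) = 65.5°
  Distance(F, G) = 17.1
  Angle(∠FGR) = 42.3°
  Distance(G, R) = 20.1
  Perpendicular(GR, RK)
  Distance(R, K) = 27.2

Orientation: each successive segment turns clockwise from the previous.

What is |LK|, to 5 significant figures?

22.591

∠FGR = 42.3° gives GR at 156.40° from the x-axis; with |GR| = 20.1, R = (-19.898, -4.2079). GR ⟂ RK, so RK runs at 66.400°; with |RK| = 27.2, K = (-9.0087, 20.717). Then |LK| = |K − L| = 22.591.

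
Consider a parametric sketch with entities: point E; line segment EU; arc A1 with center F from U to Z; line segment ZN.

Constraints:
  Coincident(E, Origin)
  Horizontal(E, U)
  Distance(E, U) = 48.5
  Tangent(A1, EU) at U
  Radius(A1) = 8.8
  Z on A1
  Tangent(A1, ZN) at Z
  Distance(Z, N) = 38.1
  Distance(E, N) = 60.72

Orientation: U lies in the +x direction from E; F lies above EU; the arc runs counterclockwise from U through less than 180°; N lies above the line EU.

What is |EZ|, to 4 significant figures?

57.76

E is at the origin; E and U share the same y with |EU| = 48.5 and U on the +x side, so U = (48.50, 0.000). Since A1 is tangent to EU there, FU ⟂ EU, so F = U + (0, 8.8) = (48.50, 8.800). Since FZ ⟂ ZN (tangency), |FN| = √(8.8² + 38.1²) = 39.10 regardless of where Z sits on A1. So N lies on both circle(E, 60.72) and circle(F, 39.10); the above-EU intersection is N = (38.82, 46.69). Z is the foot of the tangent from N: Z = (56.32, 12.84).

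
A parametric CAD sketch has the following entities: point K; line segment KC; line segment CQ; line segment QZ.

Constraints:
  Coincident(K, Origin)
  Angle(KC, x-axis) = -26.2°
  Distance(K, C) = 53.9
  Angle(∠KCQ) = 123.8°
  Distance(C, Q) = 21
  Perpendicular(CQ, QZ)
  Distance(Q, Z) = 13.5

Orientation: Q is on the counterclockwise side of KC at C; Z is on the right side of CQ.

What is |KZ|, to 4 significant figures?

77.44

K is at the origin; KC runs at -26.2° with length 53.9, so C = 53.9·(cos -26.2°, sin -26.2°) = (48.36, -23.80). ∠KCQ = 123.8°, so CQ runs at -26.2° + (180° − 123.8°) = 30.00° from the x-axis; with |CQ| = 21.0, Q = C + 21.0·(cos 30.00°, sin 30.00°) = (66.55, -13.30). The perpendicularity gives QZ at right angles to CQ; with |QZ| = 13.5 on the right of CQ, Z = Q + 13.5·(0.5000, -0.8660) = (73.30, -24.99). Then |KZ| = |Z − K| = 77.44.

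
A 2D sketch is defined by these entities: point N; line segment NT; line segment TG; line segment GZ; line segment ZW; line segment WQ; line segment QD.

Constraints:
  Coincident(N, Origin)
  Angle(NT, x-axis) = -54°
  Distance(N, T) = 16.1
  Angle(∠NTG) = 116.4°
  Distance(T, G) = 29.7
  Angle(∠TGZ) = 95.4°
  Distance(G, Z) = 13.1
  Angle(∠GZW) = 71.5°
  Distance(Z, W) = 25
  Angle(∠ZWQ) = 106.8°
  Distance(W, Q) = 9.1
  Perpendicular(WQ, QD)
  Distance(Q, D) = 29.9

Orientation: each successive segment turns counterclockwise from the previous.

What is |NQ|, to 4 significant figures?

20.81

∠GZW = 71.5° gives ZW at -157.3° from the x-axis; with |ZW| = 25.0, W = (14.72, -4.655). ∠ZWQ = 106.8° gives WQ at -84.10° from the x-axis; with |WQ| = 9.1, Q = (15.66, -13.71). Then |NQ| = |Q − N| = 20.81.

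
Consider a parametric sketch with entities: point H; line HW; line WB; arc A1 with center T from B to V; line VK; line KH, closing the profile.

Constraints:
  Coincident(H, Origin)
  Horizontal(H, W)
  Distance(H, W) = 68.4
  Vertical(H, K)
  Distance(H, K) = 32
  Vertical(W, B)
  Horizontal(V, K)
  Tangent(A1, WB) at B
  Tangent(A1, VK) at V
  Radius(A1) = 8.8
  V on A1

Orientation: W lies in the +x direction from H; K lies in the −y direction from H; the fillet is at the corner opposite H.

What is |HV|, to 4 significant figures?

67.65

H is at the origin; HW is horizontal with |HW| = 68.4 and W on the +x side, so W = (68.40, 0.000). H and K share the same x with |HK| = 32.0 and K on the −y side, so K = (0.000, -32.00). The virtual corner opposite H is at (68.40, -32.00). Tangency of A1 to WB means the radius TB is perpendicular to WB and tangency of A1 to VK means the radius TV is perpendicular to VK, with radius 8.8, so the center T sits 8.8 in from both sides at T = (59.60, -23.20). That places the tangent points at B = (68.40, -23.20) on WB and V = (59.60, -32.00) on VK. Then |HV| = |V − H| = 67.65.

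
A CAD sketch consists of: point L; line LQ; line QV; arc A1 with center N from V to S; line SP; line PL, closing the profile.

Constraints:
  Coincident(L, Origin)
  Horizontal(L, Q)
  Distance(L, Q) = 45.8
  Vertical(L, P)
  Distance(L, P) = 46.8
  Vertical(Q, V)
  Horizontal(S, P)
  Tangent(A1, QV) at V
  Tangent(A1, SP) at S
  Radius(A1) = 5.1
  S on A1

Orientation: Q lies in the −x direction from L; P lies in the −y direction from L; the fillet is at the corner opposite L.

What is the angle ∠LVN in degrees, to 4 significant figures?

42.32°

L is at the origin; LQ is horizontal with |LQ| = 45.8 and Q on the −x side, so Q = (-45.80, 0.000). L and P share the same x with |LP| = 46.8 and P on the −y side, so P = (0.000, -46.80). The virtual corner opposite L is at (-45.80, -46.80). The tangent condition forces NV to be normal to QV and the tangent condition forces NS to be normal to SP, with radius 5.1, so the center N sits 5.1 in from both sides at N = (-40.70, -41.70). That places the tangent points at V = (-45.80, -41.70) on QV and S = (-40.70, -46.80) on SP. Then cos ∠LVN = VL·VN / (|VL||VN|), giving 42.32°.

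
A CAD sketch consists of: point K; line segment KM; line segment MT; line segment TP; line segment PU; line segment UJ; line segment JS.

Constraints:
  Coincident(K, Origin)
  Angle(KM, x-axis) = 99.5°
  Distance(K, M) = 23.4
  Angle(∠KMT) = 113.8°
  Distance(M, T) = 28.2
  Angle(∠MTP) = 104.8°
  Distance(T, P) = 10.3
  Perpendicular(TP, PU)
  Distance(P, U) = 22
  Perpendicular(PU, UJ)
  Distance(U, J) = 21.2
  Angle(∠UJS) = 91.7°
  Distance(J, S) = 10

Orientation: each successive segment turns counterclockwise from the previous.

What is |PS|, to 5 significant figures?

24.621

K is at the origin; KM runs at 99.5° with length 23.4, so M = (-3.8621, 23.079). ∠KMT = 113.8° gives MT at 165.70° from the x-axis; with |MT| = 28.2, T = (-31.188, 30.044). ∠MTP = 104.8° gives TP at -119.10° from the x-axis; with |TP| = 10.3, P = (-36.198, 21.045). TP ⟂ PU, so PU runs at -29.100°; with |PU| = 22.0, U = (-16.975, 10.345). The perpendicularity gives UJ at right angles to PU, so UJ runs at 60.900°; with |UJ| = 21.2, J = (-6.6643, 28.869). ∠UJS = 91.7° gives JS at 149.20° from the x-axis; with |JS| = 10.0, S = (-15.254, 33.990). Then |PS| = |S − P| = 24.621.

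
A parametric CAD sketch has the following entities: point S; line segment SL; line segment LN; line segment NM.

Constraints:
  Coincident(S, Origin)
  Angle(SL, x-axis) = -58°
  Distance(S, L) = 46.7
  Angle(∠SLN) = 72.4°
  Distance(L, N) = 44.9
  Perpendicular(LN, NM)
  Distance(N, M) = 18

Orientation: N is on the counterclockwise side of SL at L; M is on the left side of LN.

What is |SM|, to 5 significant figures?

40.625

S is at the origin; SL runs at -58.0° with length 46.7, so L = 46.7·(cos -58.0°, sin -58.0°) = (24.747, -39.604). ∠SLN = 72.4°, so LN runs at -58.0° + (180° − 72.4°) = 49.600° from the x-axis; with |LN| = 44.9, N = L + 44.9·(cos 49.600°, sin 49.600°) = (53.848, -5.4108). LN is perpendicular to NM; with |NM| = 18.0 on the left of LN, M = N + 18.0·(-0.76154, 0.64812) = (40.140, 6.2554). Then |SM| = |M − S| = 40.625.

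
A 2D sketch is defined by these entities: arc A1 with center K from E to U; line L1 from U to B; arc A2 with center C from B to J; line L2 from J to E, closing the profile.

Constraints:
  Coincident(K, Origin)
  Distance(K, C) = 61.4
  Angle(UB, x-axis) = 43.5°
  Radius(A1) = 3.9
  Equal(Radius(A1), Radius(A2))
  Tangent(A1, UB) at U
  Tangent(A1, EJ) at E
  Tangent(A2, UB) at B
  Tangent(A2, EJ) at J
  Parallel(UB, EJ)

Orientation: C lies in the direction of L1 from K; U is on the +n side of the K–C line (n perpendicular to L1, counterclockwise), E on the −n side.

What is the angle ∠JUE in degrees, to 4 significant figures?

82.76°

The slot axis is L1's direction at 43.5°, so u = (cos 43.5°, sin 43.5°) = (0.7254, 0.6884) and n = (−sin 43.5°, cos 43.5°) = (-0.6884, 0.7254). K is at the origin and C lies 61.4 along u from K, so C = 61.4·u = (44.54, 42.26). Tangency of A1 to both parallel lines with radius 3.9 puts U and E at K ± 3.9·n: U = (-2.685, 2.829), E = (2.685, -2.829). Equal radii place B and J the same way about C: B = C + 3.9·n = (41.85, 45.09), J = C − 3.9·n = (47.22, 39.44). Then cos ∠JUE = UJ·UE / (|UJ||UE|), giving 82.76°.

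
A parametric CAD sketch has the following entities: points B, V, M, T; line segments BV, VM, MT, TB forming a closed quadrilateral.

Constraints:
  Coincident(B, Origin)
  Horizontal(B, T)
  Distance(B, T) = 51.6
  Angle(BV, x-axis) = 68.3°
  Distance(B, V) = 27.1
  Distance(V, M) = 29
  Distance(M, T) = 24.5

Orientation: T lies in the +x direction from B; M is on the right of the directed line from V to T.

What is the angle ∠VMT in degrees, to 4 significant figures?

130.4°

Checks: |VM| = 29.00 ✓; |MT| = 24.50 ✓.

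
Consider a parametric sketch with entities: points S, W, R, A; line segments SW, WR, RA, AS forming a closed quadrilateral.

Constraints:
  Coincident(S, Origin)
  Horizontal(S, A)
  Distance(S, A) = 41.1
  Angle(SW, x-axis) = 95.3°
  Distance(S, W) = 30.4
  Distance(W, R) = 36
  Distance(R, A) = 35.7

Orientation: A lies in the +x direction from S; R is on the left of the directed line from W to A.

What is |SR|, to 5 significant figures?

47.861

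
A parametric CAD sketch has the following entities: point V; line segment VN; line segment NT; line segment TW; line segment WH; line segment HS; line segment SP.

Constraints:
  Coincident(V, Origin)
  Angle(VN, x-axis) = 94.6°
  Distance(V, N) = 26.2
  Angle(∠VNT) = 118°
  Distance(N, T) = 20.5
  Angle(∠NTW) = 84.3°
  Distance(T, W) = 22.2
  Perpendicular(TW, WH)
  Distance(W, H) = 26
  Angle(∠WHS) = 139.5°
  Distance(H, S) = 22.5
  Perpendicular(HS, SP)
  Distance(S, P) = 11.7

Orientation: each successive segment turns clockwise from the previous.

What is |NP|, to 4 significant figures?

15.48

V is at the origin; VN runs at 94.6° with length 26.2, so N = (-2.101, 26.12). ∠VNT = 118.0° gives NT at 32.60° from the x-axis; with |NT| = 20.5, T = (15.17, 37.16). ∠NTW = 84.3° gives TW at -63.10° from the x-axis; with |TW| = 22.2, W = (25.21, 17.36). TW is perpendicular to WH, so WH runs at -153.1°; with |WH| = 26.0, H = (2.026, 5.599). ∠WHS = 139.5° gives HS at 166.4° from the x-axis; with |HS| = 22.5, S = (-19.84, 10.89). The perpendicularity gives SP at right angles to HS, so SP runs at 76.40°; with |SP| = 11.7, P = (-17.09, 22.26). Then |NP| = |P − N| = 15.48.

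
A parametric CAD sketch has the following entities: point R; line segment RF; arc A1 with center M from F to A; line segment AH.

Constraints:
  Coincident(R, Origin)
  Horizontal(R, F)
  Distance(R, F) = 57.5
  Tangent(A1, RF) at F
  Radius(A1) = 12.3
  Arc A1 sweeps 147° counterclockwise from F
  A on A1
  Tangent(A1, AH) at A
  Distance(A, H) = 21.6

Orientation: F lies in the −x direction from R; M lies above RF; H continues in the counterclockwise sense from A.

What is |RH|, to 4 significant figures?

77.02

R is at the origin; RF is horizontal with |RF| = 57.5 and F on the −x side, so F = (-57.50, 0.000). The tangent condition forces MF to be normal to RF, so M = F + (0, 12.3) = (-57.50, 12.30). On A1, F sits at bearing -90° from M; a 147° counterclockwise sweep puts A at bearing 57°, so A = M + 12.3·(cos 57°, sin 57°) = (-50.80, 22.62). Since A1 is tangent to AH there, MA ⟂ AH, so AH runs along (−sin 57°, cos 57°); with |AH| = 21.6, H = (-68.92, 34.38). Then |RH| = |H − R| = 77.02.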